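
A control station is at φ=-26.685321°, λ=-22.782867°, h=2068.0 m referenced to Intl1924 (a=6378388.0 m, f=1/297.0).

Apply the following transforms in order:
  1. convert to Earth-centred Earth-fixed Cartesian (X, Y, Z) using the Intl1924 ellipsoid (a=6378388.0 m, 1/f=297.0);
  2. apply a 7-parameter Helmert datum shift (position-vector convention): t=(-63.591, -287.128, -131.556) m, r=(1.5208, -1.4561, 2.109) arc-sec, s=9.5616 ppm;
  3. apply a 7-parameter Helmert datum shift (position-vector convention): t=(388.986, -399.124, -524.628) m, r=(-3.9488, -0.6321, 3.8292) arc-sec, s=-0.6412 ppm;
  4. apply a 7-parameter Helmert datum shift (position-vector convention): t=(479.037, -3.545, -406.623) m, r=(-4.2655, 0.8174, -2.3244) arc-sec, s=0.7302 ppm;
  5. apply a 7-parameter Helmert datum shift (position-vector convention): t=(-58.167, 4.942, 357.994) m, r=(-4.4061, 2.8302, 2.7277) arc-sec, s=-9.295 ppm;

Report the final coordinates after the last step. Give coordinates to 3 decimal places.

X=5260425.125 m, Y=-2209771.893 m, Z=-2848700.240 m

start: φ=-26.685321°, λ=-22.782867°, h=2068.000 m
→ ECEF (a=6378388.000, f=1/297.0): X=5259630.6203, Y=-2209094.6736, Z=-2848073.5541
→ Helmert 7p (PV): X=5259660.0131, Y=-2209328.1462, Z=-2848211.5001
→ Helmert 7p (PV): X=5260095.3700, Y=-2209682.7378, Z=-2848675.8875
→ Helmert 7p (PV): X=5260542.0581, Y=-2209806.0823, Z=-2849059.7400
→ Helmert 7p (PV): X=5260425.1250, Y=-2209771.8933, Z=-2848700.2402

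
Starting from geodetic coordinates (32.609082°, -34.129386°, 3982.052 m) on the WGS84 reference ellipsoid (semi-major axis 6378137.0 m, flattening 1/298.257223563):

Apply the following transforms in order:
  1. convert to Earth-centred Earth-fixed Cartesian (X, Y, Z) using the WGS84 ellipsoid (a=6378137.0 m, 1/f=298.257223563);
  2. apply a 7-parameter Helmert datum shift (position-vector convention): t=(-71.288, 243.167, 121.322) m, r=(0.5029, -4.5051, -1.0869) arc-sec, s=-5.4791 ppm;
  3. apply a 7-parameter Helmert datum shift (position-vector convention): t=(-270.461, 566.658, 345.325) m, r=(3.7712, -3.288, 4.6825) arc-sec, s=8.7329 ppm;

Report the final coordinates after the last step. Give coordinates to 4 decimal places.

start: φ=32.609082°, λ=-34.129386°, h=3982.052 m
→ ECEF (a=6378137.000, f=1/298.257223563): X=4454507.0168, Y=-3019261.0532, Z=3419665.2738
→ Helmert 7p (PV): X=4454320.7227, Y=-3019033.1535, Z=3419857.7897
→ Helmert 7p (PV): X=4454103.1824, Y=-3018454.2670, Z=3420248.7871

X=4454103.1824 m, Y=-3018454.2670 m, Z=3420248.7871 m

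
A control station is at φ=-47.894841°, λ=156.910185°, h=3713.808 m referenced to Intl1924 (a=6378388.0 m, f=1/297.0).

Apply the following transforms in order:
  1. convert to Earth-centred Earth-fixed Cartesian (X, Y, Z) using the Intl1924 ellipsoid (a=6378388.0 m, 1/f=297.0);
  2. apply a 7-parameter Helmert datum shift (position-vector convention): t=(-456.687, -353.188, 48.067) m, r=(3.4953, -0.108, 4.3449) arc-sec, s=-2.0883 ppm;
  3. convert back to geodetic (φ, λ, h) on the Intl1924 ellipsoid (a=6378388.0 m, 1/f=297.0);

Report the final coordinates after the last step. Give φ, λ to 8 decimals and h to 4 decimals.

φ=-47.89232085°, λ=156.91713261°, h=3853.5440 m

start: φ=-47.894841°, λ=156.910185°, h=3713.808 m
→ ECEF (a=6378388.000, f=1/297.0): X=-3943658.3619, Y=1681284.3296, Z=-4711887.8400
→ Helmert 7p (PV): X=-3944139.7619, Y=1680924.4049, Z=-4711803.5076
→ geod (Bowring, a=6378388.000): φ=-47.89232085°, λ=156.91713261°, h=3853.5440 m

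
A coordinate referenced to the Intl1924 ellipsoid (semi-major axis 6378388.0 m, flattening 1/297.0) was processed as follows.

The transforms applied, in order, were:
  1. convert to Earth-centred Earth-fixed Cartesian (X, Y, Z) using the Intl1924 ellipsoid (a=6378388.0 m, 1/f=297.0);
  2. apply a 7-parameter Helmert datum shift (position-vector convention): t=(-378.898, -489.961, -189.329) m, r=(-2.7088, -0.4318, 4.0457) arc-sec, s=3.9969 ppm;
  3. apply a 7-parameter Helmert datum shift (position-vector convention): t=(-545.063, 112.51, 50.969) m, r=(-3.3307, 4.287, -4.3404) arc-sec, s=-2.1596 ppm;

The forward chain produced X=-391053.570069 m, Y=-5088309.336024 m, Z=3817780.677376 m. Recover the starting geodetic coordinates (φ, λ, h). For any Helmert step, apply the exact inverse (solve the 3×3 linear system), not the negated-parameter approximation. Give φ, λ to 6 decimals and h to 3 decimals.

φ=36.987237°, λ=-94.385335°, h=2381.483 m

start: X=-391053.5701, Y=-5088309.3360, Z=3817780.6774 m
→ Helmert⁻¹: X=-390481.6196, Y=-5088502.6980, Z=3817647.6698
→ Helmert⁻¹: X=-390192.9675, Y=-5088034.8847, Z=3817755.7369
→ geod (Bowring, a=6378388.000): φ=36.98723700°, λ=-94.38533500°, h=2381.4830 m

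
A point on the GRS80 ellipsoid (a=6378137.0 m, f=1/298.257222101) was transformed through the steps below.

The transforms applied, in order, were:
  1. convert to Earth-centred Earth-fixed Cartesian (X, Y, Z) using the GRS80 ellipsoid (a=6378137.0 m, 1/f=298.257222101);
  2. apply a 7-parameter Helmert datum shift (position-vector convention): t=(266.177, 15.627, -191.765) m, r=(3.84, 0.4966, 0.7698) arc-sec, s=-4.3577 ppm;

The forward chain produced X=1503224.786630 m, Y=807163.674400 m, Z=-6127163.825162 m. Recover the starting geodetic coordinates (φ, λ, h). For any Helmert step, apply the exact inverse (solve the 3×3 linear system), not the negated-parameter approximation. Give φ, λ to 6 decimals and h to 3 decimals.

start: X=1503224.7866, Y=807163.6744, Z=-6127163.8252 m
→ Helmert⁻¹: X=1502982.9223, Y=807031.8898, Z=-6127010.1656
→ geod (Bowring, a=6378137.000): φ=-74.54029500°, λ=28.23372900°, h=1787.9880 m

φ=-74.540295°, λ=28.233729°, h=1787.988 m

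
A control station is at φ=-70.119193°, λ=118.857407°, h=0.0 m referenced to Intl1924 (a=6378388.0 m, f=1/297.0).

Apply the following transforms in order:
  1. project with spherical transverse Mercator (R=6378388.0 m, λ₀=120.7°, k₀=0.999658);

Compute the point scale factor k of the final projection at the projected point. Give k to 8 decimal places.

start: φ=-70.119193°, λ=118.857407°, h=0.000 m
→ into tm (λ₀=120.7°): φ=-70.11919300°, λ−λ₀=-1.84259300°
scale k = 0.99971777

0.99971777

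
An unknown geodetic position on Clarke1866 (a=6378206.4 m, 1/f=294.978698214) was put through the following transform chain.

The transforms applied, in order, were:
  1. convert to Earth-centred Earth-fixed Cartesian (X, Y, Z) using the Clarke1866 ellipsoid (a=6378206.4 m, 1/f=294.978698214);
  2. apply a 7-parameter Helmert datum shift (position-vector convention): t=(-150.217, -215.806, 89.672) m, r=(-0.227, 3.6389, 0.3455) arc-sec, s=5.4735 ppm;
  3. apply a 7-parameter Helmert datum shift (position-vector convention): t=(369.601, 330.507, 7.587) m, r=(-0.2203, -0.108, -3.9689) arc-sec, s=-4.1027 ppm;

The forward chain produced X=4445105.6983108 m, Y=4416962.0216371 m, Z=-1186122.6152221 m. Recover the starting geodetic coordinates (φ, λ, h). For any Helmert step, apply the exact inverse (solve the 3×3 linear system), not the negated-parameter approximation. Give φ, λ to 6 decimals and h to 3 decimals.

φ=-10.790015°, λ=44.819606°, h=49.504 m

start: X=4445105.6983, Y=4416962.0216, Z=-1186122.6152 m
→ Helmert⁻¹: X=4444668.7259, Y=4416736.4250, Z=-1186132.6785
→ Helmert⁻¹: X=4444822.9384, Y=4416921.9151, Z=-1186132.5818
→ geod (Bowring, a=6378206.400): φ=-10.79001500°, λ=44.81960600°, h=49.5040 m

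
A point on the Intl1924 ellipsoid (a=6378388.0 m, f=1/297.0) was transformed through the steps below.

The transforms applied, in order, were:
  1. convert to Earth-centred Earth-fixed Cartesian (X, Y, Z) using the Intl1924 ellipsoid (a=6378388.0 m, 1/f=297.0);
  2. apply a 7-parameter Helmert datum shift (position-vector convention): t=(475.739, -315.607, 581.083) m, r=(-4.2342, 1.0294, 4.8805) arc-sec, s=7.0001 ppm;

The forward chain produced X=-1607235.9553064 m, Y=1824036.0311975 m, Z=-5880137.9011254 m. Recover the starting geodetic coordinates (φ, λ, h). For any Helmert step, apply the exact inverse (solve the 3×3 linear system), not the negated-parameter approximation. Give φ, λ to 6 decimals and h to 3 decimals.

start: X=-1607235.9553, Y=1824036.0312, Z=-5880137.9011 m
→ Helmert⁻¹: X=-1607627.9218, Y=1824497.6241, Z=-5880648.3887
→ geod (Bowring, a=6378388.000): φ=-67.67038900°, λ=131.38439200°, h=3556.1010 m

φ=-67.670389°, λ=131.384392°, h=3556.101 m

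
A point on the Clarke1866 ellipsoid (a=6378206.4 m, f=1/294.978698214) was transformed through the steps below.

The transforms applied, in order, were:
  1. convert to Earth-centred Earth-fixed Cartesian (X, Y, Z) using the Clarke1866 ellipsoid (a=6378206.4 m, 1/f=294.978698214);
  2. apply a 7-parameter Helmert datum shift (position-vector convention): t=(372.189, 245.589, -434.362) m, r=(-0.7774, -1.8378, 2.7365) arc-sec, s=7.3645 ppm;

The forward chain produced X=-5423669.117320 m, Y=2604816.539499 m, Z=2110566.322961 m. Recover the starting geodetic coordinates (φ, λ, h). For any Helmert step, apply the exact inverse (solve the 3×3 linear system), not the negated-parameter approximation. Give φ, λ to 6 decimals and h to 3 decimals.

start: X=-5423669.1173, Y=2604816.5395, Z=2110566.3230 m
→ Helmert⁻¹: X=-5423947.9968, Y=2604615.7720, Z=2111043.2821
→ geod (Bowring, a=6378206.400): φ=19.45537600°, λ=154.34937300°, h=673.2680 m

φ=19.455376°, λ=154.349373°, h=673.268 m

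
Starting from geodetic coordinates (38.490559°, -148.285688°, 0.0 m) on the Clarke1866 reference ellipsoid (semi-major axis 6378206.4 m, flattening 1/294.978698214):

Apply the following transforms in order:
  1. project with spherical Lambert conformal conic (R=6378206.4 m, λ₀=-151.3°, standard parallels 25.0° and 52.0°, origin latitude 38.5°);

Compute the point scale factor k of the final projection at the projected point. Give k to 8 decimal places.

start: φ=38.490559°, λ=-148.285688°, h=0.000 m
→ into lcc (λ₀=-151.3°): φ=38.49055900°, λ−λ₀=3.01431200°
scale k = 0.97228660

0.97228660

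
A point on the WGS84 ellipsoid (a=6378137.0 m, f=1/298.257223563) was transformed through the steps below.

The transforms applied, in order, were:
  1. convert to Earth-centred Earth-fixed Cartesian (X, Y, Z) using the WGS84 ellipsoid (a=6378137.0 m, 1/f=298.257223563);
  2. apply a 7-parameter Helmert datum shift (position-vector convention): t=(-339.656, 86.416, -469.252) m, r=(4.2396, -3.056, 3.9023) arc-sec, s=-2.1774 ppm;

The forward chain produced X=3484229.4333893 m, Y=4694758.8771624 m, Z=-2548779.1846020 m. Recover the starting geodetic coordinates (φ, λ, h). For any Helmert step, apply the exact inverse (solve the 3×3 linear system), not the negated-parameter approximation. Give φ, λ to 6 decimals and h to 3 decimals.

start: X=3484229.4334, Y=4694758.8772, Z=-2548779.1846 m
→ Helmert⁻¹: X=3484627.7348, Y=4694564.3766, Z=-2548463.6021
→ geod (Bowring, a=6378137.000): φ=-23.69339700°, λ=53.41466100°, h=3083.9930 m

φ=-23.693397°, λ=53.414661°, h=3083.993 m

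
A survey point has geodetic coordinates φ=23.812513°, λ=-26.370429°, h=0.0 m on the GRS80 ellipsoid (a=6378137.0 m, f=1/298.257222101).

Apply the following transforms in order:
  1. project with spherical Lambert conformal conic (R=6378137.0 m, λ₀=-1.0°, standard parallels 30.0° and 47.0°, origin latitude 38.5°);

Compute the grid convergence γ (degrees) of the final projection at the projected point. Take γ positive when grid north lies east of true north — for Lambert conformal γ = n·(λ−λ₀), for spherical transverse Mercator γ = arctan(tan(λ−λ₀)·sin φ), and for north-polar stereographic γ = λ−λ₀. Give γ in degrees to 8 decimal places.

-15.85210998

start: φ=23.812513°, λ=-26.370429°, h=0.000 m
→ into lcc (λ₀=-1.0°): φ=23.81251300°, λ−λ₀=-25.37042900°
convergence γ = -15.85210998°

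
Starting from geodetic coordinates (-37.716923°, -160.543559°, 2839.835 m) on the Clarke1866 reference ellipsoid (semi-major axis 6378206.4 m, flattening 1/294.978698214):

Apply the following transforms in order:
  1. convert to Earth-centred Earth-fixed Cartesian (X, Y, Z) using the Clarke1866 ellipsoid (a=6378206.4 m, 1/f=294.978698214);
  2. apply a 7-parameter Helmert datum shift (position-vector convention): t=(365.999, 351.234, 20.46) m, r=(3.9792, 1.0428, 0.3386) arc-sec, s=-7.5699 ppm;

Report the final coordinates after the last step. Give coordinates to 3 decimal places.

start: φ=-37.716923°, λ=-160.543559°, h=2839.835 m
→ ECEF (a=6378206.400, f=1/294.978698214): X=-4765470.3445, Y=-1683465.3968, Z=-3882180.5539
→ Helmert 7p (PV): X=-4765085.1346, Y=-1683034.3487, Z=-3882139.0906

X=-4765085.135 m, Y=-1683034.349 m, Z=-3882139.091 m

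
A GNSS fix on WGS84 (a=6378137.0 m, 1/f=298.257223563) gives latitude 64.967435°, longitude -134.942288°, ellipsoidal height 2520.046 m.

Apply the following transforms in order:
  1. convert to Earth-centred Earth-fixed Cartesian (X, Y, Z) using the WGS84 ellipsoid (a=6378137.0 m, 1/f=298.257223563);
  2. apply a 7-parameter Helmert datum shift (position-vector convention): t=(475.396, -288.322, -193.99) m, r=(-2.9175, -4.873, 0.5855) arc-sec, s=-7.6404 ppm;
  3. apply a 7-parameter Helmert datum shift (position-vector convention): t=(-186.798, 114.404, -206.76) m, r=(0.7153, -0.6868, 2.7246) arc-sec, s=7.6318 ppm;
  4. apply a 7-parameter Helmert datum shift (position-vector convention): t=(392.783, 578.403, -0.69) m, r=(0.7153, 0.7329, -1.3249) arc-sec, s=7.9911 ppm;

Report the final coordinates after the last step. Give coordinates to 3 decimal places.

X=-1911881.947 m, Y=-1915875.995 m, Z=5758071.398 m

start: φ=64.967435°, λ=-134.942288°, h=2520.046 m
→ ECEF (a=6378137.000, f=1/298.257223563): X=-1912431.7556, Y=-1916288.2904, Z=5758457.8173
→ Helmert 7p (PV): X=-1912072.3507, Y=-1916485.9502, Z=5758201.7542
→ Helmert 7p (PV): X=-1912267.5990, Y=-1916431.3985, Z=5758025.9268
→ Helmert 7p (PV): X=-1911881.9474, Y=-1915875.9950, Z=5758071.3985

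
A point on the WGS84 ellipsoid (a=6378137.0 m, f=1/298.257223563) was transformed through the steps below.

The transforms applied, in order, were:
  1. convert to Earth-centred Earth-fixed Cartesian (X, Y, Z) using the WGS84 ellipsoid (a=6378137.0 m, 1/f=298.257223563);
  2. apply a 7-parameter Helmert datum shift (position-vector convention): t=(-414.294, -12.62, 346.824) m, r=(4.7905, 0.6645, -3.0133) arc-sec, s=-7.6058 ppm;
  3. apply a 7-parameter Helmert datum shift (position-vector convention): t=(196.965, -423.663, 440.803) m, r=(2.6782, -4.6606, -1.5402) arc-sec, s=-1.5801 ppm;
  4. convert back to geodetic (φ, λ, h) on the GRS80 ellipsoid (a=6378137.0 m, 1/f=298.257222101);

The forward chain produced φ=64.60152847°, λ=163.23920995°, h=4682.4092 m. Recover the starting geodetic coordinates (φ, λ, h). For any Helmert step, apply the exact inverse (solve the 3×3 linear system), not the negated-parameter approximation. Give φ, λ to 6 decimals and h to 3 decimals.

φ=64.599627°, λ=163.225622°, h=3994.244 m

start: φ=64.601528°, λ=163.239210°, h=4682.409 m
→ ECEF (a=6378137.000, f=1/298.257222101): X=-2628542.0297, Y=791641.2389, Z=5743024.8270
→ Helmert⁻¹: X=-2628619.3069, Y=792121.0893, Z=5742642.2070
→ Helmert⁻¹: X=-2628255.0757, Y=792234.7035, Z=5742312.1913
→ geod (Bowring, a=6378137.000): φ=64.59962700°, λ=163.22562200°, h=3994.2440 m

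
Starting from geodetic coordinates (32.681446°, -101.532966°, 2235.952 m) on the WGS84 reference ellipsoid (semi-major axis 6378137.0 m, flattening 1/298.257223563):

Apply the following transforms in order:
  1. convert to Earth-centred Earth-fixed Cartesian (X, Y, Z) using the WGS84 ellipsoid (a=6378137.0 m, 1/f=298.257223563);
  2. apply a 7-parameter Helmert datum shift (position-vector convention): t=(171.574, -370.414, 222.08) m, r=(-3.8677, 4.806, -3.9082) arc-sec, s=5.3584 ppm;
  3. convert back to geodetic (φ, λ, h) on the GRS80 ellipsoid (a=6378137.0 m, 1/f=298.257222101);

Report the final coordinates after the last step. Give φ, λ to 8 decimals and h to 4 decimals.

φ=32.68285361°, λ=-101.53077389°, h=2667.0809 m

start: φ=32.681446°, λ=-101.532966°, h=2235.952 m
→ ECEF (a=6378137.000, f=1/298.257223563): X=-1074736.0155, Y=-5266982.8328, Z=3425483.9623
→ Helmert 7p (PV): X=-1074590.1823, Y=-5267296.8737, Z=3425848.2015
→ geod (Bowring, a=6378137.000): φ=32.68285361°, λ=-101.53077389°, h=2667.0809 m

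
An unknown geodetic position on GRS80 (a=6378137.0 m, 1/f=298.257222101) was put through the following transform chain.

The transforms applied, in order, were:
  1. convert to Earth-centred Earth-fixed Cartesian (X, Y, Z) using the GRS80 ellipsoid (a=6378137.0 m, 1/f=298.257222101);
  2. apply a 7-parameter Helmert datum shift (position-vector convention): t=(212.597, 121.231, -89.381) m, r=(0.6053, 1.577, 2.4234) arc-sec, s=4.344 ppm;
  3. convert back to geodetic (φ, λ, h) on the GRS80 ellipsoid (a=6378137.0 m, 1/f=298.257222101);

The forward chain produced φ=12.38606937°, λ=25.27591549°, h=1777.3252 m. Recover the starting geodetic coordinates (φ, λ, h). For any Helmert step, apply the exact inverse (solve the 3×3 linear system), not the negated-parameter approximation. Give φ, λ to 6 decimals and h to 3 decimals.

start: φ=12.386069°, λ=25.275915°, h=1777.325 m
→ ECEF (a=6378137.000, f=1/298.257222101): X=5635703.2656, Y=2661086.9799, Z=1359528.7205
→ Helmert⁻¹: X=5635487.0557, Y=2660891.9685, Z=1359647.4729
→ geod (Bowring, a=6378137.000): φ=12.38765800°, λ=25.27514300°, h=1530.5130 m

φ=12.387658°, λ=25.275143°, h=1530.513 m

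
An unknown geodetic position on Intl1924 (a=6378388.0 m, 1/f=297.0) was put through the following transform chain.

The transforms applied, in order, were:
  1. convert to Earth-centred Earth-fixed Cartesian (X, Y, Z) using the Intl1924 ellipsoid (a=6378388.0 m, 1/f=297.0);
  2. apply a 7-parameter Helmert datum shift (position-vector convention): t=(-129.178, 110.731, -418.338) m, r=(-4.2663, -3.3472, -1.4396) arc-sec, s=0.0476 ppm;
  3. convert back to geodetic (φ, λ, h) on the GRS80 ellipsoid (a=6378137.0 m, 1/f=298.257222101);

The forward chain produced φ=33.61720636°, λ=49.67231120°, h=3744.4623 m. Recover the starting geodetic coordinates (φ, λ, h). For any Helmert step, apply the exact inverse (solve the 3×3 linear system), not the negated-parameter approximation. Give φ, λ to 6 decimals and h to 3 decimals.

φ=33.621410°, λ=49.669904°, h=3752.149 m

start: φ=33.617206°, λ=49.672311°, h=3744.462 m
→ ECEF (a=6378137.000, f=1/298.257222101): X=3442883.0407, Y=4055733.3978, Z=3513240.4456
→ Helmert⁻¹: X=3443040.7684, Y=4055573.8284, Z=3513686.6277
→ geod (Bowring, a=6378388.000): φ=33.62141000°, λ=49.66990400°, h=3752.1490 m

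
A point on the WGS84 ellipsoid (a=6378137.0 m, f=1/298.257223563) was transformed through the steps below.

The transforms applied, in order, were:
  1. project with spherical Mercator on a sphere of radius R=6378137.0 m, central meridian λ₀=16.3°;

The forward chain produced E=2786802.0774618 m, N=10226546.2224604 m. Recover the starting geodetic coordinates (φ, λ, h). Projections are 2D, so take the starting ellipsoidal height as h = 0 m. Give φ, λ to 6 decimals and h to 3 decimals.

φ=67.246156°, λ=41.334269°, h=0.000 m

start: E=2786802.0775, N=10226546.2225 m
→ merc⁻¹: φ=67.24615600°, λ=41.33426900°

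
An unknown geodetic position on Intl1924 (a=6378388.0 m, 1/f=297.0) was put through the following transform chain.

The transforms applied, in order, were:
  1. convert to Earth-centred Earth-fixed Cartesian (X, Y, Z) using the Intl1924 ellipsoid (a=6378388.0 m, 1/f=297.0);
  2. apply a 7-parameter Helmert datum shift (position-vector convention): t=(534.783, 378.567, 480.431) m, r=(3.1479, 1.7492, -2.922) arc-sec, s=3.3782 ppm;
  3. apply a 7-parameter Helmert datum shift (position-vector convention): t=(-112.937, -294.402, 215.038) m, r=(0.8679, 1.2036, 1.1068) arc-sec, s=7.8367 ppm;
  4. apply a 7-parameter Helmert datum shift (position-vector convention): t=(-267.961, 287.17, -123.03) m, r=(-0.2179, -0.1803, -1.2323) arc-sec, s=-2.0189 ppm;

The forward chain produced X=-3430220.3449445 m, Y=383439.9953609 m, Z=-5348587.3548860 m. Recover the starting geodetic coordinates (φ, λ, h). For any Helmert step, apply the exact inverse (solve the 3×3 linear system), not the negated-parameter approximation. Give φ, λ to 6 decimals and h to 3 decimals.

φ=-57.343355°, λ=173.630538°, h=2877.367 m

start: X=-3430220.3449, Y=383439.9954, Z=-5348587.3549 m
→ Helmert⁻¹: X=-3429966.2729, Y=383138.7572, Z=-5348471.7200
→ Helmert⁻¹: X=-3429793.1893, Y=383426.0528, Z=-5348666.4692
→ Helmert⁻¹: X=-3430276.4457, Y=382915.9616, Z=-5349163.7636
→ geod (Bowring, a=6378388.000): φ=-57.34335500°, λ=173.63053800°, h=2877.3670 m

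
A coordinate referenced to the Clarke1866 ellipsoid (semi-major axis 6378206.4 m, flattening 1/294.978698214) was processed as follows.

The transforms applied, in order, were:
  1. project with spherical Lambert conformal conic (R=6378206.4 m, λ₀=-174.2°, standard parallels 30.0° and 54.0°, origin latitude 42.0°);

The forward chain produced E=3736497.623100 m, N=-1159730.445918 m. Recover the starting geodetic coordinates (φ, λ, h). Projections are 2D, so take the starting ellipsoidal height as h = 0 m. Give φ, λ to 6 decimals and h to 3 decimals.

start: E=3736497.6231, N=-1159730.4459 m
→ lcc⁻¹: φ=24.06043200°, λ=-137.21215800°

φ=24.060432°, λ=-137.212158°, h=0.000 m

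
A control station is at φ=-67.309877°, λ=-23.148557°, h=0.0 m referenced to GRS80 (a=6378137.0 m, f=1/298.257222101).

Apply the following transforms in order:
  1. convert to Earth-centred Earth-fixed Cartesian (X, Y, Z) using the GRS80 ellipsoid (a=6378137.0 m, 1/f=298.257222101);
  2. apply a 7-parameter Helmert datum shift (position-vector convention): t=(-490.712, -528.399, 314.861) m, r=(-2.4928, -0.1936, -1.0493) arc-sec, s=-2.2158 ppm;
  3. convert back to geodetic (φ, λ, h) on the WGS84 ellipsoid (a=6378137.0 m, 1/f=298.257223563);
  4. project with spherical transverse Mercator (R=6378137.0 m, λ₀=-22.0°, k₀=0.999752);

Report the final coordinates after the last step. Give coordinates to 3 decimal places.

E=-50056.467 m, N=-7491580.230 m

start: φ=-67.309877°, λ=-23.148557°, h=0.000 m
→ ECEF (a=6378137.000, f=1/298.257222101): X=2268734.5519, Y=-969970.6246, Z=-5861830.4211
→ Helmert 7p (PV): X=2268239.3804, Y=-970579.2583, Z=-5861488.7195
→ geod (Bowring, a=6378137.000): φ=-67.31048141°, λ=-23.16607412°, h=-398.5477 m
→ tm (R=6378137.0, λ₀=-22.0°): E=-50056.4671, N=-7491580.2300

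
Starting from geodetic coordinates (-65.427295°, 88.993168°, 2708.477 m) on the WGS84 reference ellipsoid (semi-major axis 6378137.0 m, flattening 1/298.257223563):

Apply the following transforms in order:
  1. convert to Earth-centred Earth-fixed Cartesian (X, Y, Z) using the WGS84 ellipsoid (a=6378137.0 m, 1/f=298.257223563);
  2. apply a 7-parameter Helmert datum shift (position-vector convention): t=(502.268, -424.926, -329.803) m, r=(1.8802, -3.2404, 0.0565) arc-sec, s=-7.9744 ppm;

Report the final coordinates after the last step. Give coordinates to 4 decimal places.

X=47347.1330 m, Y=2660028.2518 m, Z=-5780404.7679 m

start: φ=-65.427295°, λ=88.993168°, h=2708.477 m
→ ECEF (a=6378137.000, f=1/298.257223563): X=46755.1617, Y=2660421.6919, Z=-5780146.0434
→ Helmert 7p (PV): X=47347.1330, Y=2660028.2518, Z=-5780404.7679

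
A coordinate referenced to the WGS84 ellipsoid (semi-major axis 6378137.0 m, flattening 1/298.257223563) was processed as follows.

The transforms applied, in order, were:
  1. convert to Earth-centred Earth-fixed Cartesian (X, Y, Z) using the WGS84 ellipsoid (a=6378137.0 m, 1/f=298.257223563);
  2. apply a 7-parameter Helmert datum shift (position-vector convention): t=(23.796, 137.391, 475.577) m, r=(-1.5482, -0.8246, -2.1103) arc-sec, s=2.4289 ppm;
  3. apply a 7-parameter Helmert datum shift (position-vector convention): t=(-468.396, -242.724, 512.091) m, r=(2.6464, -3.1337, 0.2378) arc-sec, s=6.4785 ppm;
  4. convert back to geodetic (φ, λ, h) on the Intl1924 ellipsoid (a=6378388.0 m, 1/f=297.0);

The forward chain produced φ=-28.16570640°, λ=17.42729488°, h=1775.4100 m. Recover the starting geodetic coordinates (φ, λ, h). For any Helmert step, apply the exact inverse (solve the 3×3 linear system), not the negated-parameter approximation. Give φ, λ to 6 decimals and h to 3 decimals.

start: φ=-28.165706°, λ=17.427295°, h=1775.410 m
→ ECEF (a=6378388.000, f=1/297.0): X=5370501.4314, Y=1685823.2369, Z=-2993587.0005
→ Helmert⁻¹: X=5370891.4861, Y=1686010.4301, Z=-2994182.9239
→ Helmert⁻¹: X=5370825.4239, Y=1685946.3709, Z=-2994660.0440
→ geod (Bowring, a=6378137.000): φ=-28.17208100°, λ=17.42750300°, h=2817.6740 m

φ=-28.172081°, λ=17.427503°, h=2817.674 m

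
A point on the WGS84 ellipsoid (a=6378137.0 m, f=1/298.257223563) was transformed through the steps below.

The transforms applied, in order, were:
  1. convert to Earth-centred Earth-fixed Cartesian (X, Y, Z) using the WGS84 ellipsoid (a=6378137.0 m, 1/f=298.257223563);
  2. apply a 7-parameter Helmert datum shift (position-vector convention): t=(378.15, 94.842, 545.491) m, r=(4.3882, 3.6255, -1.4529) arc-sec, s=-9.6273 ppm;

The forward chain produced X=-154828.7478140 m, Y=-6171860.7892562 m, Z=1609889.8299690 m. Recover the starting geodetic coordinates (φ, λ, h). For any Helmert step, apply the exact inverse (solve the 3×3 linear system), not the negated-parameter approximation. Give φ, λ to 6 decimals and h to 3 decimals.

start: X=-154828.7478, Y=-6171860.7893, Z=1609889.8300 m
→ Helmert⁻¹: X=-155193.2073, Y=-6171981.9030, Z=1609488.4113
→ geod (Bowring, a=6378137.000): φ=14.70545800°, λ=-91.44038700°, h=3504.4180 m

φ=14.705458°, λ=-91.440387°, h=3504.418 m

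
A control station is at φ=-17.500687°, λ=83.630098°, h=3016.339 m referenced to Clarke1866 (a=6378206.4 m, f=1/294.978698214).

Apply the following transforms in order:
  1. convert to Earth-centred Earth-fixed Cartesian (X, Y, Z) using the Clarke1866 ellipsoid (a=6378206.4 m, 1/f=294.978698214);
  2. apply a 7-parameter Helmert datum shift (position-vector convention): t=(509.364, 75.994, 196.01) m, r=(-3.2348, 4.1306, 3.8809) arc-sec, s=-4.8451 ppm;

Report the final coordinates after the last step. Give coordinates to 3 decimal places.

start: φ=-17.500687°, λ=83.630098°, h=3016.339 m
→ ECEF (a=6378206.400, f=1/294.978698214): X=675413.5292, Y=6050136.2955, Z=-1906544.4292
→ Helmert 7p (PV): X=675767.6075, Y=6050165.7842, Z=-1906447.5897

X=675767.607 m, Y=6050165.784 m, Z=-1906447.590 m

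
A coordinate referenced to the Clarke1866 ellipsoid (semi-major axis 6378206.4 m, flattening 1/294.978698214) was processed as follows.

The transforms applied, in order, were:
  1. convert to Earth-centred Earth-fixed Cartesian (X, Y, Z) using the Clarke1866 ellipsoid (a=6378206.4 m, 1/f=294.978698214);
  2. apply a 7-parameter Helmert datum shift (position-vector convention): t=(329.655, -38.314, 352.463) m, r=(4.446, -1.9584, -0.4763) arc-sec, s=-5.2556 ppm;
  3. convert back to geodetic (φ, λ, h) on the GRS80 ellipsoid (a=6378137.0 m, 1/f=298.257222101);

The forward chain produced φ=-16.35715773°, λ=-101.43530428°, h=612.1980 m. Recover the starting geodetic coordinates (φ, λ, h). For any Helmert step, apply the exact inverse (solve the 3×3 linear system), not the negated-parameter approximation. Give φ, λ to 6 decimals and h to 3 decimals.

φ=-16.359975°, λ=-101.438351°, h=720.821 m

start: φ=-16.357158°, λ=-101.435304°, h=612.198 m
→ ECEF (a=6378137.000, f=1/298.257222101): X=-1213794.1856, Y=-6000663.0777, Z=-1784858.4150
→ Helmert⁻¹: X=-1214133.3136, Y=-6000697.5814, Z=-1785079.3888
→ geod (Bowring, a=6378206.400): φ=-16.35997500°, λ=-101.43835100°, h=720.8210 m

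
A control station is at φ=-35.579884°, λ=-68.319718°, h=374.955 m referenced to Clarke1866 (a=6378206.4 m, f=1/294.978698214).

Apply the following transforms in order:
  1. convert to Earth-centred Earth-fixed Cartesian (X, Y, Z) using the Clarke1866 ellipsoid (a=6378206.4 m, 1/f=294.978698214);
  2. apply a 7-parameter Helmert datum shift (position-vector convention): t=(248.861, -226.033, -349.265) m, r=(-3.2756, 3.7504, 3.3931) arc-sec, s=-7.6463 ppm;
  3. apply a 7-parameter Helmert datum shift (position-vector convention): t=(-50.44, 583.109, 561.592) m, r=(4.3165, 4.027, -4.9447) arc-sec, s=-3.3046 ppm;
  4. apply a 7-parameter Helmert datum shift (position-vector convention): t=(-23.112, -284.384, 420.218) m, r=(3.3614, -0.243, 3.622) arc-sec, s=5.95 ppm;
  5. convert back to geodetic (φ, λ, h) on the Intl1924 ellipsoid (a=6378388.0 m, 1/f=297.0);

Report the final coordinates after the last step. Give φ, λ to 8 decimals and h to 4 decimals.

φ=-35.57592789°, λ=-68.31811052°, h=-257.6182 m

start: φ=-35.579884°, λ=-68.319718°, h=374.955 m
→ ECEF (a=6378206.400, f=1/294.978698214): X=1918687.8126, Y=-4826283.6177, Z=-3690408.8870
→ Helmert 7p (PV): X=1918934.2954, Y=-4826499.7902, Z=-3690688.1767
→ Helmert 7p (PV): X=1918689.7561, Y=-4825869.4985, Z=-3690252.8563
→ Helmert 7p (PV): X=1918767.1503, Y=-4826088.7654, Z=-3689930.9802
→ geod (Bowring, a=6378388.000): φ=-35.57592789°, λ=-68.31811052°, h=-257.6182 m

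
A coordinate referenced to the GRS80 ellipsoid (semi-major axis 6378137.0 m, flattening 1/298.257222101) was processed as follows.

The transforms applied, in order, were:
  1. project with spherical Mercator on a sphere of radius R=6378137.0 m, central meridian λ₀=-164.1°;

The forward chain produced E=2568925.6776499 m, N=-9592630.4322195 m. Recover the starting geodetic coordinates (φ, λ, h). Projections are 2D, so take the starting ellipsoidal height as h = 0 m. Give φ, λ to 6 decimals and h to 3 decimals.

start: E=2568925.6776, N=-9592630.4322 m
→ merc⁻¹: φ=-64.94017300°, λ=-141.02294800°

φ=-64.940173°, λ=-141.022948°, h=0.000 m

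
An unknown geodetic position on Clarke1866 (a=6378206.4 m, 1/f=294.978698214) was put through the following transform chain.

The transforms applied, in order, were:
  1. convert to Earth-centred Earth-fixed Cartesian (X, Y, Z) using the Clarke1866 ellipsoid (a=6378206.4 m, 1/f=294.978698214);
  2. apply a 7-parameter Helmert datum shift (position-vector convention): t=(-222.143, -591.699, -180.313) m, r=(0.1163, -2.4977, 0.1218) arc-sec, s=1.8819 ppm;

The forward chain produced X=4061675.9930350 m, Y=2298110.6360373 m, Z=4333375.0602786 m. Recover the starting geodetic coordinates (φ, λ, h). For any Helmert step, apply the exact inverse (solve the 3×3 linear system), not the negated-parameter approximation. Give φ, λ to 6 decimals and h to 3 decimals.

φ=43.070349°, λ=29.505989°, h=708.888 m

start: X=4061675.9930, Y=2298110.6360, Z=4333375.0603 m
→ Helmert⁻¹: X=4061944.3245, Y=2298698.0539, Z=4333496.7350
→ geod (Bowring, a=6378206.400): φ=43.07034900°, λ=29.50598900°, h=708.8880 m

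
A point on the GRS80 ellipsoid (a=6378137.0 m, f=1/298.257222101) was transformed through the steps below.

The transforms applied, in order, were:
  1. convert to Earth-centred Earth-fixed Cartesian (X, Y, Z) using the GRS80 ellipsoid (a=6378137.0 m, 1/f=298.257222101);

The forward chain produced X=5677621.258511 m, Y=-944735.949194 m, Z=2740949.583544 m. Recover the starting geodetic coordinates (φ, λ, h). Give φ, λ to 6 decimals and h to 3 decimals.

start: X=5677621.2585, Y=-944735.9492, Z=2740949.5835 m
→ geod (Bowring, a=6378137.000): φ=25.61422800°, λ=-9.44725700°, h=839.3760 m

φ=25.614228°, λ=-9.447257°, h=839.376 m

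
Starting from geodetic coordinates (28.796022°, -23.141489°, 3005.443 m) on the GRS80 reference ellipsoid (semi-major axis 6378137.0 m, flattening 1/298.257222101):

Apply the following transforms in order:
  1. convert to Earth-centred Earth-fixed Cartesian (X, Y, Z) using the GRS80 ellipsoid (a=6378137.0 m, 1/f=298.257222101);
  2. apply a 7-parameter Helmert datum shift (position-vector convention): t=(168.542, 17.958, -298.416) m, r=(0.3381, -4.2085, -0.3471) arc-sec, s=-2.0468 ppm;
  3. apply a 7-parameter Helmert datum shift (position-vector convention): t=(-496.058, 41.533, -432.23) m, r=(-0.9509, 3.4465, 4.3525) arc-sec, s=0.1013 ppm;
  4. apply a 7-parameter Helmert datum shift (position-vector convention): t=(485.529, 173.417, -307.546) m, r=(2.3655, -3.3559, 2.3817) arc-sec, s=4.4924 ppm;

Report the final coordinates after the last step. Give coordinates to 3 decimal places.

X=5146273.408 m, Y=-2199040.609 m, Z=3054609.911 m

start: φ=28.796022°, λ=-23.141489°, h=3005.443 m
→ ECEF (a=6378137.000, f=1/298.257222101): X=5146095.1801, Y=-2199401.3094, Z=3055556.2797
→ Helmert 7p (PV): X=5146187.1444, Y=-2199392.5179, Z=3055353.0020
→ Helmert 7p (PV): X=5145789.0705, Y=-2199228.5299, Z=3054845.2327
→ Helmert 7p (PV): X=5146273.4085, Y=-2199040.6090, Z=3054609.9105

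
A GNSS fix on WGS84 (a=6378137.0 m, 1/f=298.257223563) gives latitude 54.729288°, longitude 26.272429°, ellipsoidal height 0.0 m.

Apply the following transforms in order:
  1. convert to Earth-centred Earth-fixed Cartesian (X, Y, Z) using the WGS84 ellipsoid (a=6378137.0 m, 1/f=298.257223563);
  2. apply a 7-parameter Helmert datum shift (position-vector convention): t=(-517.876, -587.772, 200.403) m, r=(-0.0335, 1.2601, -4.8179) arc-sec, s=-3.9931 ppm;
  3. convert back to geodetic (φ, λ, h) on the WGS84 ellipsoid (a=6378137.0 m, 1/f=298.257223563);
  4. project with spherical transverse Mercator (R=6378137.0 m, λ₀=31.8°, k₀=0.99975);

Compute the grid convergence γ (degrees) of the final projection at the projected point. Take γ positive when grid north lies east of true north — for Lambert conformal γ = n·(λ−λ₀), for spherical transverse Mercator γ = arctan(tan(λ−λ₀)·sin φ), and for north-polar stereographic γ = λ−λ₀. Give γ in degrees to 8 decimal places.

start: φ=54.729288°, λ=26.272429°, h=0.000 m
→ ECEF (a=6378137.000, f=1/298.257223563): X=3309931.8563, Y=1633888.8779, Z=5184040.0048
→ Helmert 7p (PV): X=3309470.5973, Y=1633218.1110, Z=5184199.2213
→ geod (Bowring, a=6378137.000): φ=54.73532510°, λ=26.26626081°, h=-280.2449 m
→ into tm (λ₀=31.8°): φ=54.73532510°, λ−λ₀=-5.53373919°
convergence γ = -4.52294625°

-4.52294625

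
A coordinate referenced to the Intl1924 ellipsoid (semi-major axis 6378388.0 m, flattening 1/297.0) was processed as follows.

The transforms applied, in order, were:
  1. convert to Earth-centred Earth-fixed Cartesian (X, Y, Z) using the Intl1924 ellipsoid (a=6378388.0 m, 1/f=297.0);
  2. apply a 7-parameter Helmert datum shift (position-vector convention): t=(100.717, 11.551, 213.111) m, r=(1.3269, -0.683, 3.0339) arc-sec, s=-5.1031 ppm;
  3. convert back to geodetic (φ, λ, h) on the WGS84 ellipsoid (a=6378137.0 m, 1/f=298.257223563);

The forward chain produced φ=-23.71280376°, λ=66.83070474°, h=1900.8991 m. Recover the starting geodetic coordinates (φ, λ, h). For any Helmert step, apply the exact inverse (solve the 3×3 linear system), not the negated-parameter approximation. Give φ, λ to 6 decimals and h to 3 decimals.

start: φ=-23.712804°, λ=66.830705°, h=1900.899 m
→ ECEF (a=6378137.000, f=1/298.257223563): X=2299535.0581, Y=5373167.9035, Z=-2549956.8306
→ Helmert⁻¹: X=2299516.6630, Y=5373133.5438, Z=-2550225.1351
→ geod (Bowring, a=6378388.000): φ=-23.71576800°, λ=66.83073800°, h=1736.9940 m

φ=-23.715768°, λ=66.830738°, h=1736.994 m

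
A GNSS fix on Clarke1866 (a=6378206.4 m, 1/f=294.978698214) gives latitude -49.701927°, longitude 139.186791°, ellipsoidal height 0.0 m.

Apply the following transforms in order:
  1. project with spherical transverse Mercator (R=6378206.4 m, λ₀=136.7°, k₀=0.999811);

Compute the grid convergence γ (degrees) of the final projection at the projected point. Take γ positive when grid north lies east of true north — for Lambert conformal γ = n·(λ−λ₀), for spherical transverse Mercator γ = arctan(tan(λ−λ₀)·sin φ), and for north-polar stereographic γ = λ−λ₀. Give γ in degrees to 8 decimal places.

-1.89714907

start: φ=-49.701927°, λ=139.186791°, h=0.000 m
→ into tm (λ₀=136.7°): φ=-49.70192700°, λ−λ₀=2.48679100°
convergence γ = -1.89714907°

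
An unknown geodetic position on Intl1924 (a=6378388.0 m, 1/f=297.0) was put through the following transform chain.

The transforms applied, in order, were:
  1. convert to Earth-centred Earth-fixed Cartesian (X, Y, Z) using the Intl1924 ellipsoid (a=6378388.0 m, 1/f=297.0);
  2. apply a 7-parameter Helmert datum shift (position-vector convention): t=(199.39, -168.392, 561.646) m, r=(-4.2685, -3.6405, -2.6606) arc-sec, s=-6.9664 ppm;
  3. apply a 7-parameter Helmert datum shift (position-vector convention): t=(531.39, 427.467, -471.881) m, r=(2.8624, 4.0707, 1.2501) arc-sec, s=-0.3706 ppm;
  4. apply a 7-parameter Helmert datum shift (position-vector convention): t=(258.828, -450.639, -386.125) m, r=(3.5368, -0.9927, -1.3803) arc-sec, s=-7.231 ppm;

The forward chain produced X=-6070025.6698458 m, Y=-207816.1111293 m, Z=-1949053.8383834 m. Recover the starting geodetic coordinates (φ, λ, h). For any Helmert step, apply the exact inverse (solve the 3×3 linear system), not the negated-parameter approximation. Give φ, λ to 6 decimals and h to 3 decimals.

start: X=-6070025.6698, Y=-207816.1111, Z=-1949053.8384 m
→ Helmert⁻¹: X=-6070336.3826, Y=-207441.0069, Z=-1948649.0323
→ Helmert⁻¹: X=-6070832.8320, Y=-207858.7947, Z=-1948294.7986
→ Helmert⁻¹: X=-6071106.2311, Y=-207729.8322, Z=-1948767.1672
→ geod (Bowring, a=6378388.000): φ=-17.89904900°, λ=-178.04032400°, h=3215.7500 m

φ=-17.899049°, λ=-178.040324°, h=3215.750 m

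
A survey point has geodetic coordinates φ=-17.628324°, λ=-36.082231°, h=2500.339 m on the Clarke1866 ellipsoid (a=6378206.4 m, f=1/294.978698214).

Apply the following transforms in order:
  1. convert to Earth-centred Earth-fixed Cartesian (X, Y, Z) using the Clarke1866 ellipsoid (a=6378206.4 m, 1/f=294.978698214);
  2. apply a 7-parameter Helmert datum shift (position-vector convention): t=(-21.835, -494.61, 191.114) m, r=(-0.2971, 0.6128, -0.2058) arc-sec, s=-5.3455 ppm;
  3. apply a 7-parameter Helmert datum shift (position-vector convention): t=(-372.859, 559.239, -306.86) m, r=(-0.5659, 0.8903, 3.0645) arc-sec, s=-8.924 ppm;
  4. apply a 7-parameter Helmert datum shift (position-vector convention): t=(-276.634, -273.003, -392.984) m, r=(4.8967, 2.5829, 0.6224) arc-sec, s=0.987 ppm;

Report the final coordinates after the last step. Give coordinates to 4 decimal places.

X=4915369.8468 m, Y=-3582575.6098 m, Z=-1920512.1947 m

start: φ=-17.628324°, λ=-36.082231°, h=2500.339 m
→ ECEF (a=6378206.400, f=1/294.978698214): X=4916084.0364, Y=-3582535.3385, Z=-1919861.5296
→ Helmert 7p (PV): X=4916026.6443, Y=-3583018.4684, Z=-1919669.5981
→ Helmert 7p (PV): X=4915654.8617, Y=-3582359.4839, Z=-1919970.7157
→ Helmert 7p (PV): X=4915369.8468, Y=-3582575.6098, Z=-1920512.1947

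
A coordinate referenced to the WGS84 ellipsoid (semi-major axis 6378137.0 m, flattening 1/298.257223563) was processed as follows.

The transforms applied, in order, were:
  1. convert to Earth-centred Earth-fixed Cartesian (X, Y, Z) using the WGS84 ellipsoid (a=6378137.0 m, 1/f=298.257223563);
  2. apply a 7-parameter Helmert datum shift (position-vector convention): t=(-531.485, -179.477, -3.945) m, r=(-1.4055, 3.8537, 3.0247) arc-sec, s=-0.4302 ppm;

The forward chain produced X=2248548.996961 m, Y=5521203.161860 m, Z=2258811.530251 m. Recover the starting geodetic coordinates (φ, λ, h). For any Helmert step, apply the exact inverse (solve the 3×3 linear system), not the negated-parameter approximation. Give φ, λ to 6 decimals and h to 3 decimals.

start: X=2248548.9970, Y=5521203.1619, Z=2258811.5303 m
→ Helmert⁻¹: X=2249120.2117, Y=5521336.6405, Z=2258896.0906
→ geod (Bowring, a=6378137.000): φ=20.87910700°, λ=67.83644200°, h=5.4080 m

φ=20.879107°, λ=67.836442°, h=5.408 m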